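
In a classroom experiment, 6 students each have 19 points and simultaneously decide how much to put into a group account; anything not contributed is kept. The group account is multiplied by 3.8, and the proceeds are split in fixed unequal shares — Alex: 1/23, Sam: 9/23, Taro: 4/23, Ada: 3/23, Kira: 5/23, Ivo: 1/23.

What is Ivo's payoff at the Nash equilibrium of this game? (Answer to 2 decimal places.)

22.14 points

For player j, contributing a unit is worthwhile iff 3.8 × (j's share) ≥ 1, i.e. iff j's share is at least 0.2632.
Sam alone (share 9/23) is above the threshold, contributing 19; the remaining 5 contribute 0. Total contributed: 19.
Ivo keeps 19 and receives 3.8 × 19 × 1/23 = 3.14 from the group account, for a payoff of 22.14.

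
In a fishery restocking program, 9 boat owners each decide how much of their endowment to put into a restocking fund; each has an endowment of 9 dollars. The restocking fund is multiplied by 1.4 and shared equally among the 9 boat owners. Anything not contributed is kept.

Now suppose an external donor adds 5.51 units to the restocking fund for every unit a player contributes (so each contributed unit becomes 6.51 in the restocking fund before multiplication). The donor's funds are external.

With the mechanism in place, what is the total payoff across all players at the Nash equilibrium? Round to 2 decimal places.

738.23 dollars

The effective private return per unit is now 1.4 × 6.51 / 9 = 1.0127 > 1, so every player's dominant strategy flips to full contribution.
So the Nash equilibrium is full contribution by all 9; the group earns 1.4 × 6.51 × 81 = 738.23.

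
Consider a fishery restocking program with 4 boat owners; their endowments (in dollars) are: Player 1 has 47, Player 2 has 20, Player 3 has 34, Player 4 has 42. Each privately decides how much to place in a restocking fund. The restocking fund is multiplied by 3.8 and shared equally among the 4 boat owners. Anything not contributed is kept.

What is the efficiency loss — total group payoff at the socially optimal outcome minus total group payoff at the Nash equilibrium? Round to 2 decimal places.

The private return per contributed unit is 3.8/4 = 0.9500 < 1 for every player regardless of endowment, so the Nash equilibrium is zero contribution and the group total is Σ E_j = 47 + 20 + 34 + 42 = 143.
Each contributed unit returns 3.800 to the group, so the social optimum is full contribution by everyone: group total = 3.800 × 143 = 543.40.
Efficiency loss = (3.800 − 1) × 143 = 400.40.

400.40 dollars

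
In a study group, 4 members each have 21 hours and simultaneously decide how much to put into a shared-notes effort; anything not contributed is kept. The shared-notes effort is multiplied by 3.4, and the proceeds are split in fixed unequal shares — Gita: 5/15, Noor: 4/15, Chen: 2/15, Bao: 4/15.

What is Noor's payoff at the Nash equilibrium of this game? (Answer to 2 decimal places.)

40.04 hours

For player j, contributing a unit is worthwhile iff 3.4 × (j's share) ≥ 1, i.e. iff j's share is at least 0.2941.
Only Gita (5/15) clears that bar, contributing 21; the remaining 3 contribute 0. Total contributed: 21.
Noor keeps 21 and receives 3.4 × 21 × 4/15 = 19.04 from the shared-notes effort, for a payoff of 40.04.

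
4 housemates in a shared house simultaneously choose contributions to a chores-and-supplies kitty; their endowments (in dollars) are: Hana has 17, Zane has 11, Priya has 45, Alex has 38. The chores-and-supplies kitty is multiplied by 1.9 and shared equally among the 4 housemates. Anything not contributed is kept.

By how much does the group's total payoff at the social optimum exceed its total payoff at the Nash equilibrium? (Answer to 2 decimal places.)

99.90 dollars

The private return per contributed unit is 1.9/4 = 0.4750 < 1 for every player regardless of endowment, so the Nash equilibrium is zero contribution and the group total is Σ E_j = 17 + 11 + 45 + 38 = 111.
Each contributed unit returns 1.900 to the group, so the social optimum is full contribution by everyone: group total = 1.900 × 111 = 210.90.
Efficiency loss = (1.900 − 1) × 111 = 99.90.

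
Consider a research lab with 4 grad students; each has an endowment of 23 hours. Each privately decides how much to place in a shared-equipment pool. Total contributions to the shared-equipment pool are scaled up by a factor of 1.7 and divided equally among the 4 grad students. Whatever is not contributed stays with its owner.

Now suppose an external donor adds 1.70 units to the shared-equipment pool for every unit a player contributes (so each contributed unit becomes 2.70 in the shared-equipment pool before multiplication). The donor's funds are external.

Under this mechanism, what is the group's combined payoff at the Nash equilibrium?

422.28 hours

The effective private return per unit is now 1.7 × 2.70 / 4 = 1.1475 > 1, so every player's dominant strategy flips to full contribution.
So the Nash equilibrium is full contribution by all 4; the group earns 1.7 × 2.70 × 92 = 422.28.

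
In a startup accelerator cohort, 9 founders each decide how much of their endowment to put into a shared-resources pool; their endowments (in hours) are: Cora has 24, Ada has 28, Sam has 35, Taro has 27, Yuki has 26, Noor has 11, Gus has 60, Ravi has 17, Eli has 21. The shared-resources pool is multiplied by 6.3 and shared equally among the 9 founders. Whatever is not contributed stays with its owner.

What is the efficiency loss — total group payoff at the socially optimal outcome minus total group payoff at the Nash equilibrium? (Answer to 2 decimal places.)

The private return per contributed unit is 6.3/9 = 0.7000 < 1 for every player regardless of endowment, so the Nash equilibrium is zero contribution and the group total is Σ E_j = 24 + 28 + 35 + 27 + 26 + 11 + 60 + 17 + 21 = 249.
Each contributed unit returns 6.300 to the group, so the social optimum is full contribution by everyone: group total = 6.300 × 249 = 1568.70.
Efficiency loss = (6.300 − 1) × 249 = 1319.70.

1319.70 hours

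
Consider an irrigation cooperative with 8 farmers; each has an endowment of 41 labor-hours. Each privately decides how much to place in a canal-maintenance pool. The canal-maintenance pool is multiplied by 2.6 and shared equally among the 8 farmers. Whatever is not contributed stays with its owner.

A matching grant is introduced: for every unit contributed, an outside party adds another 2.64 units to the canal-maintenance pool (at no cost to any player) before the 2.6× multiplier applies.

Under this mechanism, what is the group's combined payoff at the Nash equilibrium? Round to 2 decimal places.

3104.19 labor-hours

With the mechanism, a contributed unit returns 2.6 × 3.64 / 8 = 1.1830 per unit of net cost to the contributor — now above 1 — so contributing fully is weakly dominant for every player.
So the Nash equilibrium is full contribution by all 8; the group earns 2.6 × 3.64 × 328 = 3104.19.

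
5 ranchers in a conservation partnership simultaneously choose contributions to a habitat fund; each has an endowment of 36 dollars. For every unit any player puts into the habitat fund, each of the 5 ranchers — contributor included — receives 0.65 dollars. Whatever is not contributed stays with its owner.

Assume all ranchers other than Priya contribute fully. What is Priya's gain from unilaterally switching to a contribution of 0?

12.60 dollars

Switching from a contribution of 36 to 0 lets Priya keep an extra 36 dollars, but lowers the habitat fund by 36, which costs Priya their own share of that drop: 0.65 × 36 = 23.40.
Net gain = 36 − 23.40 = 12.60. The private return per contributed unit (0.65) is below 1, so free-riding is indeed the best response regardless of what the others do.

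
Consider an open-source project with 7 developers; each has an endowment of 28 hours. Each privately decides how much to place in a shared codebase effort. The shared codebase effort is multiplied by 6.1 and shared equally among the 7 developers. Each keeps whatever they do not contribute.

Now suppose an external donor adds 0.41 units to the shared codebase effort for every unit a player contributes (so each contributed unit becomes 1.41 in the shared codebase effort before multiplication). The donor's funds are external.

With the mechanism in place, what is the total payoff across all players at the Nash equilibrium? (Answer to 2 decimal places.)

With the mechanism, a contributed unit returns 6.1 × 1.41 / 7 = 1.2287 per unit of net cost to the contributor — now above 1 — so contributing fully is weakly dominant for every player.
So the Nash equilibrium is full contribution by all 7; the group earns 6.1 × 1.41 × 196 = 1685.80.

1685.80 hours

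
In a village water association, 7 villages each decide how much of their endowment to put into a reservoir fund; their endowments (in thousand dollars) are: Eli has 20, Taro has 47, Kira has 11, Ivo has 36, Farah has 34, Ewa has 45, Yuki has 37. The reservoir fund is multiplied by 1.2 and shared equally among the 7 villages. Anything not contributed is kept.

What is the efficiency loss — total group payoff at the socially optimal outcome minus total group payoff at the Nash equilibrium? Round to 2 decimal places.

46.00 thousand dollars

The private return per contributed unit is 1.2/7 = 0.1714 < 1 for every player regardless of endowment, so the Nash equilibrium is zero contribution and the group total is Σ E_j = 20 + 47 + 11 + 36 + 34 + 45 + 37 = 230.
Each contributed unit returns 1.200 to the group, so the social optimum is full contribution by everyone: group total = 1.200 × 230 = 276.00.
Efficiency loss = (1.200 − 1) × 230 = 46.00.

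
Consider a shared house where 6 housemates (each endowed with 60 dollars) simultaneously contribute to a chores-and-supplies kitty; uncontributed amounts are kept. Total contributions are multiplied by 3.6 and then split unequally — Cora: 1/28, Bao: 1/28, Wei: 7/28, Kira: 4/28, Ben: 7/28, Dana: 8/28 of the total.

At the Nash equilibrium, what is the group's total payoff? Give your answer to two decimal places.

A player with share s gets back 3.6·s per unit contributed, so full contribution is dominant for anyone with s > 1/3.6 = 0.2778 and zero contribution is dominant for anyone below.
The only share above 0.2778 is Dana's 8/28, contributing 60; the remaining 5 contribute 0. Total contributed: 60.
The chores-and-supplies kitty pays out 3.6 × 60 = 216.00 in total (split across the unequal shares, but the aggregate is all that matters for the group sum).
The 5 free-riders keep 60 each, adding 300. Group total = 300 + 216.00 = 516.00.

516.00 dollars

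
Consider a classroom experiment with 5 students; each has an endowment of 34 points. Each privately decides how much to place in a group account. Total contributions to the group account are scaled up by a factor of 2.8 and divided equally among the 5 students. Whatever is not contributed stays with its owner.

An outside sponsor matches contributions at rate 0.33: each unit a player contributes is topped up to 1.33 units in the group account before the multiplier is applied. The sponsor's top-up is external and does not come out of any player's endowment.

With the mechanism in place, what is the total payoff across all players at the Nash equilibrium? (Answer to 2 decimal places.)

170.00 points

Even with the mechanism, each unit contributed returns only 2.8 × 1.33 / 5 = 0.7448 per unit of net cost, so contributing nothing is still dominant.
At the Nash equilibrium no one contributes; group total payoff = 5 × 34 = 170.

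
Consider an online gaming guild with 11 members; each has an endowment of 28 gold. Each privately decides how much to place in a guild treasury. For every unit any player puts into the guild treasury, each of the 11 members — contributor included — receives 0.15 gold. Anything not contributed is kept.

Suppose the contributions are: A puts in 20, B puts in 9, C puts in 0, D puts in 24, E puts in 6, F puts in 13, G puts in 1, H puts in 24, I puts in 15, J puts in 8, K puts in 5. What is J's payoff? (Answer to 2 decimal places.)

Total contributed: 20 + 9 + 0 + 24 + 6 + 13 + 1 + 24 + 15 + 8 + 5 = 125.
Each receives 0.15 × 125 = 18.75 from the guild treasury.
J keeps 28 − 8 = 20, so J's payoff is 20 + 18.75 = 38.75.

38.75 gold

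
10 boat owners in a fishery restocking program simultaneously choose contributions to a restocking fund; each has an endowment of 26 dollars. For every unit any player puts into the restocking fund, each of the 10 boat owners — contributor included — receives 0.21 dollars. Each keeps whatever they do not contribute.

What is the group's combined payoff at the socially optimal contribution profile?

546.00 dollars

Each contributed unit returns 2.100 to the group as a whole (0.21 to each of 10 players), which exceeds 1, so the social optimum is full contribution: group total = 2.100 × 260 = 546.00.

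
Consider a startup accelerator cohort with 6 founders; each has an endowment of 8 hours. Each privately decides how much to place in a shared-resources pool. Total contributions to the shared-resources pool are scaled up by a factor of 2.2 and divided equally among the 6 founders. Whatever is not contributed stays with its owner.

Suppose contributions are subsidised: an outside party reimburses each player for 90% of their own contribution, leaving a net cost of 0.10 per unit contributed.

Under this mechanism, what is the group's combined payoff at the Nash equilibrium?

148.80 hours

With the mechanism, a contributed unit returns (2.2/6) / 0.10 = 3.6667 per unit of net cost to the contributor — now above 1 — so contributing fully is weakly dominant for every player.
At the Nash equilibrium everyone contributes 8. Group total payoff = 6 × (8 × 0.90 + 2.2 × 8) = 148.80.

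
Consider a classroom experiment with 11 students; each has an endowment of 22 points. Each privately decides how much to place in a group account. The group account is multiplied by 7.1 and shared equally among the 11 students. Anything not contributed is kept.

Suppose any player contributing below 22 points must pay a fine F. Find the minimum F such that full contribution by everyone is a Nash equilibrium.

Given the others contribute fully, the best deviation is to contribute 0 (any partial contribution still incurs the fine and gives up units whose private return 0.6455 is below 1).
Deviating from 22 to 0 saves 22 points but forfeits the deviator's share of the drop in the group account: 7.1/11 × 22 = 14.20.
So the deviation gain is 22 − 14.20 = 7.80, and the fine must be at least 7.80 points to wipe it out.

7.80 points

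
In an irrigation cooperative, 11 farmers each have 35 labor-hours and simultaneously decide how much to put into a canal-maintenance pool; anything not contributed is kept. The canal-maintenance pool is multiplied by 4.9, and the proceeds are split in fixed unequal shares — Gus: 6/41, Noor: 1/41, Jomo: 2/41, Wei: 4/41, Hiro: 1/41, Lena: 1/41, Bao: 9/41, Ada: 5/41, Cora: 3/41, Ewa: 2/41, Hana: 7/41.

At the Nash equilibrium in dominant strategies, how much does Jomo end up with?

Each unit j contributes comes back to j as 4.9 × (j's share), so j prefers to contribute only if that share exceeds 1/4.9 = 0.2041; otherwise keeping the unit dominates.
Only Bao (9/41) clears that bar, contributing 35; the remaining 10 contribute 0. Total contributed: 35.
Jomo keeps 35 and receives 4.9 × 35 × 2/41 = 8.37 from the canal-maintenance pool, for a payoff of 43.37.

43.37 labor-hours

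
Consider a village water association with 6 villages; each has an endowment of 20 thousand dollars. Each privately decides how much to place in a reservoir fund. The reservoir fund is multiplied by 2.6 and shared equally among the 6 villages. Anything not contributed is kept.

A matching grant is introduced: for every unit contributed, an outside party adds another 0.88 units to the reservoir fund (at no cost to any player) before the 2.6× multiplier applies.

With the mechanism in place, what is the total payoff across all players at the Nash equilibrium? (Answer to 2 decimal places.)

120.00 thousand dollars

With the mechanism, a contributed unit returns 2.6 × 1.88 / 6 = 0.8147 per unit of net cost — still below 1 — so contributing 0 remains dominant for every player.
At the Nash equilibrium no one contributes; group total payoff = 6 × 20 = 120.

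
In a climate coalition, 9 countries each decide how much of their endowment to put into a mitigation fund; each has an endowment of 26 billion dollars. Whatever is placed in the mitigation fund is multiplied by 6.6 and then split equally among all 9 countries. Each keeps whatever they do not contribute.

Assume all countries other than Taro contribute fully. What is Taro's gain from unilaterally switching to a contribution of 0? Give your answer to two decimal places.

Switching from a contribution of 26 to 0 lets Taro keep an extra 26 billion dollars, but lowers the mitigation fund by 26, which costs Taro their own share of that drop: 6.6/9 × 26 = 19.07.
Net gain = 26 − 19.07 = 6.93. The private return per contributed unit (0.7333) is below 1, so free-riding is indeed the best response regardless of what the others do.

6.93 billion dollars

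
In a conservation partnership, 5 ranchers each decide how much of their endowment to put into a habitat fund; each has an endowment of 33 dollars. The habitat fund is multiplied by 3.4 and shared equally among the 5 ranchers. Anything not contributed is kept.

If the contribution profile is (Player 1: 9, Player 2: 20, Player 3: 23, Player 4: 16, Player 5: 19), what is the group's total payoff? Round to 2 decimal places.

373.80 dollars

Total contributed: 9 + 20 + 23 + 16 + 19 = 87; total kept: 5 × 33 − 87 = 78.
The habitat fund pays out 3.4 × 87 = 295.80 in aggregate.
Group total = 78 + 295.80 = 373.80.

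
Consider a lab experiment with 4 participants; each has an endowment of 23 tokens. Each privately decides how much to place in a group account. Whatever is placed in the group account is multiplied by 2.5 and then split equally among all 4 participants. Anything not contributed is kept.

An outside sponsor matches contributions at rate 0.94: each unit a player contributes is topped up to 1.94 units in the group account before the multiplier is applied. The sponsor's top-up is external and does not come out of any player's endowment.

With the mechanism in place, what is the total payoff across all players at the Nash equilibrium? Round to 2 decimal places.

Under the mechanism each unit contributed yields 2.5 × 1.94 / 4 = 1.2125 back to its contributor per unit of net cost, which exceeds 1, making full contribution the dominant choice for everyone.
So the Nash equilibrium is full contribution by all 4; the group earns 2.5 × 1.94 × 92 = 446.20.

446.20 tokens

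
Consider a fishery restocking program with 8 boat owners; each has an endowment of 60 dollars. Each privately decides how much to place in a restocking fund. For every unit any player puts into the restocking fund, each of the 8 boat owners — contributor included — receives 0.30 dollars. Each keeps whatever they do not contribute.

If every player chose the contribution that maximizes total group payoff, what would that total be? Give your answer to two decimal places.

Each contributed unit returns 2.400 to the group as a whole (0.30 to each of 8 players), which exceeds 1, so the social optimum is full contribution: group total = 2.400 × 480 = 1152.00.

1152.00 dollars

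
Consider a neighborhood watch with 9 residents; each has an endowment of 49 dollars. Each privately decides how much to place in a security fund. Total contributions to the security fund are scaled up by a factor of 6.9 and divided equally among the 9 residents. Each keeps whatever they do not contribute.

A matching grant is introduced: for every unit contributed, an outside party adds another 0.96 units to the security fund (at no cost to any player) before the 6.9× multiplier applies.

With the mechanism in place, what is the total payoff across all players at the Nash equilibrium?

5964.08 dollars

The effective private return per unit is now 6.9 × 1.96 / 9 = 1.5027 > 1, so every player's dominant strategy flips to full contribution.
So the Nash equilibrium is full contribution by all 9; the group earns 6.9 × 1.96 × 441 = 5964.08.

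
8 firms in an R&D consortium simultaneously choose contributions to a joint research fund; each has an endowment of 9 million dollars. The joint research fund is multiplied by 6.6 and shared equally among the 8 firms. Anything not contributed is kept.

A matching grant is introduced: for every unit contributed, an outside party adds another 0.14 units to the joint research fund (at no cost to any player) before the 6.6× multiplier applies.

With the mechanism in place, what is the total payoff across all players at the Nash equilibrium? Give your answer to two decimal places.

The effective private return is 6.6 × 1.14 / 8 = 0.9405, which is still under 1, so the mechanism doesn't change anyone's dominant strategy: zero contribution.
At the Nash equilibrium no one contributes; group total payoff = 8 × 9 = 72.

72.00 million dollars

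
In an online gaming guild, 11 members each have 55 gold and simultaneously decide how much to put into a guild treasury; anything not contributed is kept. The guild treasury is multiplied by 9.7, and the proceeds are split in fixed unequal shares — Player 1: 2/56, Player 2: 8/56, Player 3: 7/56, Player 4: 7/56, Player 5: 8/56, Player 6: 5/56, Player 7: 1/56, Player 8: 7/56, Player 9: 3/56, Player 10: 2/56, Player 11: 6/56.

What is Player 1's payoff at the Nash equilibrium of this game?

169.32 gold

Each unit j contributes comes back to j as 9.7 × (j's share), so j prefers to contribute only if that share exceeds 1/9.7 = 0.1031; otherwise keeping the unit dominates.
Player 2, Player 3, Player 4, Player 5, Player 8 and Player 11 clear that bar, contributing 55 each; the remaining 5 contribute 0. Total contributed: 330.
Player 1 keeps 55 and receives 9.7 × 330 × 2/56 = 114.32 from the guild treasury, for a payoff of 169.32.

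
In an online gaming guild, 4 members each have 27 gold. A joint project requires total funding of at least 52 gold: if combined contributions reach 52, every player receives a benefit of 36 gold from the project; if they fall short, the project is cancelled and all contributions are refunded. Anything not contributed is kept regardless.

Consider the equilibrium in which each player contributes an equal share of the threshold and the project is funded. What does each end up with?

Equal share of the threshold: 52/4 = 13.
At this profile no one gains by cutting their contribution: any cut drops the total below 52, the project is cancelled, contributions are refunded, and the deviator ends with 27, which is less than 27 − 13 + 36 = 50. Contributing more than 13 just wastes the excess. So contributing exactly 13 is a best response.
Each player's payoff: 27 − 13 + 36 = 50.

50 gold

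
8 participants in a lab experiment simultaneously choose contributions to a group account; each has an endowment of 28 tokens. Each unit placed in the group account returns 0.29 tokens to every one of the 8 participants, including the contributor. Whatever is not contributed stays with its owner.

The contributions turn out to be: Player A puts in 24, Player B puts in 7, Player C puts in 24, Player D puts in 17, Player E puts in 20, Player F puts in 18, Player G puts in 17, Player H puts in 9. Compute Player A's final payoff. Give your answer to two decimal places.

43.44 tokens

Total contributed: 24 + 7 + 24 + 17 + 20 + 18 + 17 + 9 = 136.
Each receives 0.29 × 136 = 39.44 from the group account.
Player A keeps 28 − 24 = 4, so Player A's payoff is 4 + 39.44 = 43.44.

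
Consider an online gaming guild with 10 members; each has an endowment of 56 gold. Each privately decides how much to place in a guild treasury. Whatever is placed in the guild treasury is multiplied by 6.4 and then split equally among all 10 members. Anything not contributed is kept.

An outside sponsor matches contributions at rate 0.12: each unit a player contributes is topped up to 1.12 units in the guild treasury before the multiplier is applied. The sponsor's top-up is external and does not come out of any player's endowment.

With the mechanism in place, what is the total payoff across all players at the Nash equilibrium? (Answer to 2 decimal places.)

560.00 gold

With the mechanism, a contributed unit returns 6.4 × 1.12 / 10 = 0.7168 per unit of net cost — still below 1 — so contributing 0 remains dominant for every player.
Everyone keeps their endowment and the group total is 10 × 56 = 560.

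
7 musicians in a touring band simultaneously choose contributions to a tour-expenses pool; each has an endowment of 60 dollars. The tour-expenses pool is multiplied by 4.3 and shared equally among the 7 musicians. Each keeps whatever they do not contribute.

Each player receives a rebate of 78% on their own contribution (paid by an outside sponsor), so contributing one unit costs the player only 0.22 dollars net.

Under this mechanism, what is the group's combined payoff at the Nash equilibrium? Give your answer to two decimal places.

The effective private return per unit is now (4.3/7) / 0.22 = 2.7922 > 1, so every player's dominant strategy flips to full contribution.
So the Nash equilibrium is full contribution by all 7; the group earns 7 × (60 × 0.78 + 4.3 × 60) = 2133.60.

2133.60 dollars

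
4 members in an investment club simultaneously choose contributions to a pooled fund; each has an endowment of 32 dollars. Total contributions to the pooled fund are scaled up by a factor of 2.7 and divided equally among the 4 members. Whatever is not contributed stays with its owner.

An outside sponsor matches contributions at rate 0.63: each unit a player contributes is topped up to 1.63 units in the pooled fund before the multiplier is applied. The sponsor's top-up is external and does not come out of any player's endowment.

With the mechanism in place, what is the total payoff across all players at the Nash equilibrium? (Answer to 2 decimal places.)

563.33 dollars

Under the mechanism each unit contributed yields 2.7 × 1.63 / 4 = 1.1003 back to its contributor per unit of net cost, which exceeds 1, making full contribution the dominant choice for everyone.
So the Nash equilibrium is full contribution by all 4; the group earns 2.7 × 1.63 × 128 = 563.33.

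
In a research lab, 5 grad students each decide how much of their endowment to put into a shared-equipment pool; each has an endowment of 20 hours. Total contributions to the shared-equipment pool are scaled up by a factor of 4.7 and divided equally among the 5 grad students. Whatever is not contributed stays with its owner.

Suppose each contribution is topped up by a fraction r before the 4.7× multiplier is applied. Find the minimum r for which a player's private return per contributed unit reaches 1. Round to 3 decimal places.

0.064

With matching at rate r, one contributed unit becomes (1 + r) in the shared-equipment pool and returns 4.7 × (1 + r) / 5 to the contributor.
Setting this equal to 1: 1 + r = 5/4.7 = 1.0638.
So the minimum matching rate is r = 1.0638 − 1 = 0.064.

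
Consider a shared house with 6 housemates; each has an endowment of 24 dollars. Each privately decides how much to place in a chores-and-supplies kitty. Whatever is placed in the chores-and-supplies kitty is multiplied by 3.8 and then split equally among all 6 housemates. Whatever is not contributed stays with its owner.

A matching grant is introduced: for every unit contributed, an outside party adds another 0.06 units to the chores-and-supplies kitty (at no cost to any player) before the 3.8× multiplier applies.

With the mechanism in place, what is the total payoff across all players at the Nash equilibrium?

With the mechanism, a contributed unit returns 3.8 × 1.06 / 6 = 0.6713 per unit of net cost — still below 1 — so contributing 0 remains dominant for every player.
At the Nash equilibrium no one contributes; group total payoff = 6 × 24 = 144.

144.00 dollars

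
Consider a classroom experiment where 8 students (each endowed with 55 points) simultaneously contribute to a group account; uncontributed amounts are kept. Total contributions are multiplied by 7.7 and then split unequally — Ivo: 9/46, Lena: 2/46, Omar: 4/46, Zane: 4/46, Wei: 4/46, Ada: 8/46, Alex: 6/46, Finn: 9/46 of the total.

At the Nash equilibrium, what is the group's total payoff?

For player j, contributing a unit is worthwhile iff 7.7 × (j's share) ≥ 1, i.e. iff j's share is at least 0.1299.
Ivo, Ada, Alex and Finn clear that bar, contributing 55 each; the remaining 4 contribute 0. Total contributed: 220.
The group account pays out 7.7 × 220 = 1694.00 in total (split across the unequal shares, but the aggregate is all that matters for the group sum).
The 4 free-riders keep 55 each, adding 220. Group total = 220 + 1694.00 = 1914.00.

1914.00 points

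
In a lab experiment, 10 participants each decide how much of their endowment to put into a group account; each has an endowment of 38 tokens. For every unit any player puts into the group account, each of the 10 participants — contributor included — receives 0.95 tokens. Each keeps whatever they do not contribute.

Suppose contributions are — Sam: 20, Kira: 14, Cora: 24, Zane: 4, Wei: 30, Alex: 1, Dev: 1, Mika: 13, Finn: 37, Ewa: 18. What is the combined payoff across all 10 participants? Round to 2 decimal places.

1757.00 tokens

Total contributed: 20 + 14 + 24 + 4 + 30 + 1 + 1 + 13 + 37 + 18 = 162; total kept: 10 × 38 − 162 = 218.
The group account pays out 0.95 × 10 × 162 = 1539.00 in aggregate.
Group total = 218 + 1539.00 = 1757.00.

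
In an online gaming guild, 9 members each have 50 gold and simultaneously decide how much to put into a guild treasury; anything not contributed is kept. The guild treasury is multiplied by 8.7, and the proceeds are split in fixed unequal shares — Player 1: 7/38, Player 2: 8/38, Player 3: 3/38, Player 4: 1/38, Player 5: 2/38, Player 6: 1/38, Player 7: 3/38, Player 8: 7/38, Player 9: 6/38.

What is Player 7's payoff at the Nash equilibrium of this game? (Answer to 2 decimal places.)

Player j's private return per contributed unit is 8.7 × (j's share). Contributing is weakly dominant for j when that share is at least 1/8.7 = 0.1149, and contributing 0 is dominant otherwise.
Player 1, Player 2, Player 8 and Player 9 are above the threshold, contributing 50 each; the remaining 5 contribute 0. Total contributed: 200.
Player 7 keeps 50 and receives 8.7 × 200 × 3/38 = 137.37 from the guild treasury, for a payoff of 187.37.

187.37 gold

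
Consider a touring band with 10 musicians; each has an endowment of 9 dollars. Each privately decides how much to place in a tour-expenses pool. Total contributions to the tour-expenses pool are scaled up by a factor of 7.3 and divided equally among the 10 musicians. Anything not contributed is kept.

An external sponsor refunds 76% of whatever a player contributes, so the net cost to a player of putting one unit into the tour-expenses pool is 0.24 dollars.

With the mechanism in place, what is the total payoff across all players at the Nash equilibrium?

725.40 dollars

With the mechanism, a contributed unit returns (7.3/10) / 0.24 = 3.0417 per unit of net cost to the contributor — now above 1 — so contributing fully is weakly dominant for every player.
So the Nash equilibrium is full contribution by all 10; the group earns 10 × (9 × 0.76 + 7.3 × 9) = 725.40.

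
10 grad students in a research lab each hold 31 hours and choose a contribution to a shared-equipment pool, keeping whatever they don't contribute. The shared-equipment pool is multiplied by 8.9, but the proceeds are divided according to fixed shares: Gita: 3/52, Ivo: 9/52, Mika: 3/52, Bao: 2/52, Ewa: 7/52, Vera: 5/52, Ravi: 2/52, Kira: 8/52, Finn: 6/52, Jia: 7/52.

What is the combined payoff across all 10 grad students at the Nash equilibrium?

1534.50 hours

Player j's private return per contributed unit is 8.9 × (j's share). Contributing is weakly dominant for j when that share is at least 1/8.9 = 0.1124, and contributing 0 is dominant otherwise.
Ivo, Ewa, Kira, Finn and Jia are above the threshold, contributing 31 each; the remaining 5 contribute 0. Total contributed: 155.
The shared-equipment pool pays out 8.9 × 155 = 1379.50 in total (split across the unequal shares, but the aggregate is all that matters for the group sum).
The 5 free-riders keep 31 each, adding 155. Group total = 155 + 1379.50 = 1534.50.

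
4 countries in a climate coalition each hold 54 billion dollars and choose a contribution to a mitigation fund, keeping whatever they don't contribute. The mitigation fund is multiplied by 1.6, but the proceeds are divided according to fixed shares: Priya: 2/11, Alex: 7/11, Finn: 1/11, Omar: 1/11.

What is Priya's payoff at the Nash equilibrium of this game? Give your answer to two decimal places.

For player j, contributing a unit is worthwhile iff 1.6 × (j's share) ≥ 1, i.e. iff j's share is at least 0.6250.
The only share above 0.6250 is Alex's 7/11, contributing 54; the remaining 3 contribute 0. Total contributed: 54.
Priya keeps 54 and receives 1.6 × 54 × 2/11 = 15.71 from the mitigation fund, for a payoff of 69.71.

69.71 billion dollars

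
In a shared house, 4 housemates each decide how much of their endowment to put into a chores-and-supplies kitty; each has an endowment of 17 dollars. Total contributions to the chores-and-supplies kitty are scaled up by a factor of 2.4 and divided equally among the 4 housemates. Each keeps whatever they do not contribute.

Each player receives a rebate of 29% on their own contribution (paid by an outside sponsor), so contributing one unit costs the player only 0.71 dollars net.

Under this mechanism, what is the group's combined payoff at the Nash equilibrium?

68.00 dollars

With the mechanism, a contributed unit returns (2.4/4) / 0.71 = 0.8451 per unit of net cost — still below 1 — so contributing 0 remains dominant for every player.
At the Nash equilibrium no one contributes; group total payoff = 4 × 17 = 68.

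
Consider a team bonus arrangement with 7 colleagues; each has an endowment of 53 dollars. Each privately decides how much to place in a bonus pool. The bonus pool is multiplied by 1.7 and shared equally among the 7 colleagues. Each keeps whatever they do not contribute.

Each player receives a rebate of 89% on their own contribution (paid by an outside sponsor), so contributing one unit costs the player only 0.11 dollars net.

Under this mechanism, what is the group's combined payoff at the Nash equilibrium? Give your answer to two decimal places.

960.89 dollars

The effective private return per unit is now (1.7/7) / 0.11 = 2.2078 > 1, so every player's dominant strategy flips to full contribution.
At the Nash equilibrium everyone contributes 53. Group total payoff = 7 × (53 × 0.89 + 1.7 × 53) = 960.89.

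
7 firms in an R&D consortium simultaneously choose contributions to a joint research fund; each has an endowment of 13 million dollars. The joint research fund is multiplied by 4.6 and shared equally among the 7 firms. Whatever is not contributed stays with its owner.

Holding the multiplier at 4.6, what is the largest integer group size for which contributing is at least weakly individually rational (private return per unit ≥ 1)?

4

Private return per unit is 4.6/(group size), which is ≥ 1 whenever the group size is ≤ 4.6.
The largest such integer is 4.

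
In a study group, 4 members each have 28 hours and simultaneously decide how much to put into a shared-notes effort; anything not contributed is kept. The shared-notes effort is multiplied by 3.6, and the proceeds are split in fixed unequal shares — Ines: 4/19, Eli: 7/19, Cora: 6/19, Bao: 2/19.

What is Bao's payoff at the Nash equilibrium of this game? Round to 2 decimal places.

49.22 hours

Player j's private return per contributed unit is 3.6 × (j's share). Contributing is weakly dominant for j when that share is at least 1/3.6 = 0.2778, and contributing 0 is dominant otherwise.
Eli and Cora are above the threshold, contributing 28 each; the remaining 2 contribute 0. Total contributed: 56.
Bao keeps 28 and receives 3.6 × 56 × 2/19 = 21.22 from the shared-notes effort, for a payoff of 49.22.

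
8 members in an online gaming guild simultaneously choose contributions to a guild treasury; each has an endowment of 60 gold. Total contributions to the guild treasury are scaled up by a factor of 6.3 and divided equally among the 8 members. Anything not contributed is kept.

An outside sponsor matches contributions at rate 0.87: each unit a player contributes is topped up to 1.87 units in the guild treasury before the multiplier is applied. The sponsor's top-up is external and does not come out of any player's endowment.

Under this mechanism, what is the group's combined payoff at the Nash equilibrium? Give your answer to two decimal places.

With the mechanism, a contributed unit returns 6.3 × 1.87 / 8 = 1.4726 per unit of net cost to the contributor — now above 1 — so contributing fully is weakly dominant for every player.
So the Nash equilibrium is full contribution by all 8; the group earns 6.3 × 1.87 × 480 = 5654.88.

5654.88 gold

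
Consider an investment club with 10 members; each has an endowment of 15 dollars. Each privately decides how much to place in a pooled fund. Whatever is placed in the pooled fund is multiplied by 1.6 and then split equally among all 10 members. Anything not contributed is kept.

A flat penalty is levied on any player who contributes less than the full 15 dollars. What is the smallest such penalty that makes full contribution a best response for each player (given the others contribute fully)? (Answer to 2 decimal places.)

Given the others contribute fully, the best deviation is to contribute 0 (any partial contribution still incurs the fine and gives up units whose private return 0.1600 is below 1).
Deviating from 15 to 0 saves 15 dollars but forfeits the deviator's share of the drop in the pooled fund: 1.6/10 × 15 = 2.40.
So the deviation gain is 15 − 2.40 = 12.60, and the fine must be at least 12.60 dollars to wipe it out.

12.60 dollars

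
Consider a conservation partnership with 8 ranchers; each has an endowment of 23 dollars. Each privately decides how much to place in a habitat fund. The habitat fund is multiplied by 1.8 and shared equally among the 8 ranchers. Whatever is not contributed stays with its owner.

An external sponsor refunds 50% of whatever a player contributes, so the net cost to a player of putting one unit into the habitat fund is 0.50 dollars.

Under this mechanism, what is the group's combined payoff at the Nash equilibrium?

The effective private return is (1.8/8) / 0.50 = 0.4500, which is still under 1, so the mechanism doesn't change anyone's dominant strategy: zero contribution.
Everyone keeps their endowment and the group total is 8 × 23 = 184.

184.00 dollars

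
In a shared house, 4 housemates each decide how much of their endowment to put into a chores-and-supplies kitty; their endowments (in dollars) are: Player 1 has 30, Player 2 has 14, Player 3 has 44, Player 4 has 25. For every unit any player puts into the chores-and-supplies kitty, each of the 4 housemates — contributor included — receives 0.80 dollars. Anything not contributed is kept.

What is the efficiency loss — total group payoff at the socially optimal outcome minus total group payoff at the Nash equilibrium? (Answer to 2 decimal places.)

The private return per contributed unit is 0.80 < 1 for everyone, so the Nash equilibrium is zero contribution and the group total is Σ E_j = 30 + 14 + 44 + 25 = 113.
Each contributed unit returns 3.200 to the group, so the social optimum is full contribution by everyone: group total = 3.200 × 113 = 361.60.
Efficiency loss = (3.200 − 1) × 113 = 248.60.

248.60 dollars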